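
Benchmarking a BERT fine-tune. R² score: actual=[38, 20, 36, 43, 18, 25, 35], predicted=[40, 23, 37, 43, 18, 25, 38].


ȳ = 30.7143
SS_res = Σ(y-ŷ)² = 23
SS_tot = Σ(y-ȳ)² = 559.43
R² = 1 - SS_res/SS_tot = 1 - 0.0411 = 0.9589

0.9589


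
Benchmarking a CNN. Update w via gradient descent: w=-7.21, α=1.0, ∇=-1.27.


w_new = w - α·∇
= -7.21 - 1.0·-1.27
= -7.21 + 1.27
= -5.94

-5.94


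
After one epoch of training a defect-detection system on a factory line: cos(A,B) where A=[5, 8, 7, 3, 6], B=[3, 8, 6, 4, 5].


A·B = 5·3 + 8·8 + 7·6 + 3·4 + 6·5 = 163
‖A‖ = √183 = 13.5277, ‖B‖ = √150 = 12.2474
cos = 163/(√183·√150) = 163/√27450 = 0.9838

0.9838


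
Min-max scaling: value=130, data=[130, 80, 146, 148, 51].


min=51, max=148
(130-51)/(148-51) = 79/97 = 0.8144

0.8144


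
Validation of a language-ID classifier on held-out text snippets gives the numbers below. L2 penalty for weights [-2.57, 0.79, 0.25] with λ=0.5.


‖w‖₂² = (-2.57)² + (0.79)² + (0.25)²
     = 6.6049 + 0.6241 + 0.0625
     = 7.2915
λ·‖w‖₂² = 0.5·7.2915 = 3.64575

3.64575


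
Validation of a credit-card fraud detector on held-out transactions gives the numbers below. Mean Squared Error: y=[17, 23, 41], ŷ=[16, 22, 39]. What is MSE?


Squared errors: (17-16)²=1, (23-22)²=1, (41-39)²=4
Sum = 6
MSE = 6/3 = 2

2


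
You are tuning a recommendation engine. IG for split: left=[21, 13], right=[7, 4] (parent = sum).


Parent = [28, 17], H_parent = 0.9565
H_left = 0.9597 (n=34), H_right = 0.9457 (n=11)
H_children = (34/45)·0.9597 + (11/45)·0.9457 = 0.9563
IG = 0.9565 - 0.9563 = 0.0002

0.0002


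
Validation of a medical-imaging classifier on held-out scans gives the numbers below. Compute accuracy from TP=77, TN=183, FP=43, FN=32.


Accuracy = (TP+TN)/(TP+TN+FP+FN)
= (77+183)/(335)
= 260/335 = 77.61%

77.61%


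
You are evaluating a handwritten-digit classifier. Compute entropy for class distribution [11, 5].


Probabilities: [11/16, 5/16] ≈ [0.6875, 0.3125]
H = -((11/16)·log₂(11/16) + (5/16)·log₂(5/16))
  = 0.896 bits

0.896 bits


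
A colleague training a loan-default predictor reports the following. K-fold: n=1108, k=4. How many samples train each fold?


Fold size = 1108/4 = 277
Training per fold = 1108 - 277 = 831

831


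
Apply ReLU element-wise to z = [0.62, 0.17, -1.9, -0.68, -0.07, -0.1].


ReLU(0.62) = max(0, 0.62) = 0.62
ReLU(0.17) = max(0, 0.17) = 0.17
ReLU(-1.9) = max(0, -1.9) = 0.0
ReLU(-0.68) = max(0, -0.68) = 0.0
ReLU(-0.07) = max(0, -0.07) = 0.0
ReLU(-0.1) = max(0, -0.1) = 0.0
result = [0.62, 0.17, 0.0, 0.0, 0.0, 0.0]

[0.62, 0.17, 0.0, 0.0, 0.0, 0.0]


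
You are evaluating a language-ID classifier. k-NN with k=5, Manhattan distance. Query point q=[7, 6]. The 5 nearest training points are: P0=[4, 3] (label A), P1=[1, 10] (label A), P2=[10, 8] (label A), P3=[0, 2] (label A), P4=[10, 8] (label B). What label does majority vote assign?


d(q,P0) = 6  (label A)
d(q,P1) = 10  (label A)
d(q,P2) = 5  (label A)
d(q,P3) = 11  (label A)
d(q,P4) = 5  (label B)
Votes: A=4, B=1
Majority → A

A


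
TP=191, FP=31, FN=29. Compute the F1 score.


Precision = 191/222 = 0.8604
Recall = 191/220 = 0.8682
F1 = 2·P·R/(P+R) = 2·TP/(2·TP+FP+FN) = 382/(382+31+29) = 382/442 = 0.8643

0.8643


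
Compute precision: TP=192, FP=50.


Precision = TP/(TP+FP)
= 192/(192+50)
= 192/242 = 79.34%

79.34%


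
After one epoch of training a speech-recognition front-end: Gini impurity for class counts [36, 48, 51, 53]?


Probabilities: [36/188, 48/188, 51/188, 53/188] ≈ [0.1915, 0.2553, 0.2713, 0.2819]
Σpᵢ² = (1296 + 2304 + 2601 + 2809)/188² = 9010/35344
Gini = 1 - Σpᵢ² = 1 - 9010/35344 = 0.7451

0.7451


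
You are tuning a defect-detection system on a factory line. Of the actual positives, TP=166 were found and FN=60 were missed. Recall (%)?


Recall = TP/(TP+FN)
= 166/(166+60)
= 166/226 = 73.45%

73.45%


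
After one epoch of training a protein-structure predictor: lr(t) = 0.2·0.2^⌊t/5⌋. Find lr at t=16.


n_drops = ⌊16/5⌋ = 3
lr = 0.2·0.2^3 = 0.2·0.008 = 0.0016

0.0016


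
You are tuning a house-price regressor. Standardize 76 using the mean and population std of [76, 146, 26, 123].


μ = 92.75, σ = 46.0618
z = (76 - 92.75)/46.0618 = -0.3636

-0.3636


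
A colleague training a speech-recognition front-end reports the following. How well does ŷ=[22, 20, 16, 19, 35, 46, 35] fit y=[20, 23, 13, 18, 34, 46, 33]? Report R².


ȳ = 26.7143
SS_res = Σ(y-ŷ)² = 28
SS_tot = Σ(y-ȳ)² = 787.43
R² = 1 - SS_res/SS_tot = 1 - 0.0356 = 0.9644

0.9644


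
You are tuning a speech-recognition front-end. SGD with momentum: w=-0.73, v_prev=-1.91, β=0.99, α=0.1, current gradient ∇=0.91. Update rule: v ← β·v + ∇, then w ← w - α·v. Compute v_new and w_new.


v_new = 0.99·-1.91 + 0.91 = -1.8909 + 0.91 = -0.9809
w_new = -0.73 - 0.1·-0.9809 = -0.73 + 0.09809 = -0.63191

v_new=-0.9809, w_new=-0.63191


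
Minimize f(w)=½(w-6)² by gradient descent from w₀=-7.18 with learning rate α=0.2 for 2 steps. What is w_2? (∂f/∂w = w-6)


step 1: grad = -7.18-6 = -13.18; w = -7.18 - 0.2·(-13.18) = -4.544
step 2: grad = -4.544-6 = -10.544; w = -4.544 - 0.2·(-10.544) = -2.4352

-2.4352


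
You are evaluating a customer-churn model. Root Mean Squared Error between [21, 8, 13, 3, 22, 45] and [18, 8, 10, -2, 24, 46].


MSE = 48/6 = 8
RMSE = √(48/6) = 2.8284

2.8284


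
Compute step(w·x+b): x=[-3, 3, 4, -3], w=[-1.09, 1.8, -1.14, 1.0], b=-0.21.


z = (-3)·(-1.09) + (3)·(1.8) + (4)·(-1.14) + (-3)·(1.0) - 0.21
  = 0.9
step(z) = 1 (z≥0)

1


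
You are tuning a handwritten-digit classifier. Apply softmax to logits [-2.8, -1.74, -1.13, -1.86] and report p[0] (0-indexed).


Exponentials: e^-2.8=0.0608, e^-1.74=0.1755, e^-1.13=0.323, e^-1.86=0.1557
Sum = 0.715
Softmax = [0.085, 0.2455, 0.4518, 0.2177]
p[0] = 0.0608/0.715 = 0.085

0.085


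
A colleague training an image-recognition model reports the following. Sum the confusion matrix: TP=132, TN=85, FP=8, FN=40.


Total = TP + TN + FP + FN
= 132 + 85 + 8 + 40
= 265
(Predicted positive: 140, predicted negative: 125)

265


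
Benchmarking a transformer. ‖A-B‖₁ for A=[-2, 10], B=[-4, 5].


d = |-2+ 4| + |10-5|
  = 2 + 5
  = 7

7


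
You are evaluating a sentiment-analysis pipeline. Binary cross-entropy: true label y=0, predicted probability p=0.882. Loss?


BCE = -[y·ln(p) + (1-y)·ln(1-p)]
= -0 - 1·ln(1-0.882)
= -ln(0.118) = 2.1371

2.1371


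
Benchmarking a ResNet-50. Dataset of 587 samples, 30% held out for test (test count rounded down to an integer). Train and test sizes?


Test = ⌊587·30/100⌋ = 176
Train = 587 - 176 = 411

Train: 411, Test: 176


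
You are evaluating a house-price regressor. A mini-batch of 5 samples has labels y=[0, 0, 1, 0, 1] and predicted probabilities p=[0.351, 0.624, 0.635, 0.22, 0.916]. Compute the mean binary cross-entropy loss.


L[0] = -ln(1-0.351) = -ln(0.649) = 0.4323
L[1] = -ln(1-0.624) = -ln(0.376) = 0.9782
L[2] = -ln(0.635) = 0.4541
L[3] = -ln(1-0.22) = -ln(0.78) = 0.2485
L[4] = -ln(0.916) = 0.0877
mean = (0.4323 + 0.9782 + 0.4541 + 0.2485 + 0.0877)/5 = 0.4402

0.4402


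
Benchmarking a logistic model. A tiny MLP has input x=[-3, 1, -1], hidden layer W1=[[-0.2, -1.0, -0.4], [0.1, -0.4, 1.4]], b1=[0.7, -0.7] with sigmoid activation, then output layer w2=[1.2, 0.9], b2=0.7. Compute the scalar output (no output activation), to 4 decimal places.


z1[0] = (-0.2)·(-3) + (-1.0)·(1) + (-0.4)·(-1) + 0.7 = 0.7
z1[1] = (0.1)·(-3) + (-0.4)·(1) + (1.4)·(-1) - 0.7 = -2.8
h = sigmoid(z1) = [0.6682, 0.0573]
output = (1.2)·(0.6682) + (0.9)·(0.0573) + 0.7 = 1.5534

1.5534


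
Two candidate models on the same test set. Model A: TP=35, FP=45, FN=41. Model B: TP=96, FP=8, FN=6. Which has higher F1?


Model A: P=35/80=0.4375, R=35/76=0.4605, F1=2PR/(P+R)=2TP/(2TP+FP+FN)=70/156=0.4487
Model B: P=96/104=0.9231, R=96/102=0.9412, F1=2PR/(P+R)=2TP/(2TP+FP+FN)=192/206=0.932
0.4487 < 0.932 → Model B

Model B


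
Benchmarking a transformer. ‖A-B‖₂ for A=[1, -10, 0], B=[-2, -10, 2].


d = √((1+ 2)² + (-10+ 10)² + (0-2)²)
  = √(9 + 0 + 4)
  = √13 = 3.6056

3.6056


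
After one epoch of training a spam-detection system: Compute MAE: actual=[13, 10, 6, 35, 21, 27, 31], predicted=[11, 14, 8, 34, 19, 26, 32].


Absolute errors: |13-11|=2, |10-14|=4, |6-8|=2, |35-34|=1, |21-19|=2, |27-26|=1, |31-32|=1
Sum = 13
MAE = 13/7 = 13/7

13/7


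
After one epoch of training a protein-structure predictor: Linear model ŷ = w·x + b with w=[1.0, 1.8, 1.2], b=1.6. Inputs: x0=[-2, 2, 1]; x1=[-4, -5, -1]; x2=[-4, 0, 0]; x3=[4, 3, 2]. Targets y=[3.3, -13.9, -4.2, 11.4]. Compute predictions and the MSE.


ŷ0 = (1.0)·(-2) + (1.8)·(2) + (1.2)·(1) + 1.6 = 4.4
ŷ1 = (1.0)·(-4) + (1.8)·(-5) + (1.2)·(-1) + 1.6 = -12.6
ŷ2 = (1.0)·(-4) + (1.8)·(0) + (1.2)·(0) + 1.6 = -2.4
ŷ3 = (1.0)·(4) + (1.8)·(3) + (1.2)·(2) + 1.6 = 13.4
errors² = [1.21, 1.69, 3.24, 4.0]
MSE = 10.1400/4 = 2.535

2.535


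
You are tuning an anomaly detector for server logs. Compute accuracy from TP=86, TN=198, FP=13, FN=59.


Accuracy = (TP+TN)/(TP+TN+FP+FN)
= (86+198)/(356)
= 284/356 = 79.78%

79.78%


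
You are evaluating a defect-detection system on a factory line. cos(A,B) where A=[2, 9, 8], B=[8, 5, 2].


A·B = 2·8 + 9·5 + 8·2 = 77
‖A‖ = √149 = 12.2066, ‖B‖ = √93 = 9.6437
cos = 77/(√149·√93) = 77/√13857 = 0.6541

0.6541


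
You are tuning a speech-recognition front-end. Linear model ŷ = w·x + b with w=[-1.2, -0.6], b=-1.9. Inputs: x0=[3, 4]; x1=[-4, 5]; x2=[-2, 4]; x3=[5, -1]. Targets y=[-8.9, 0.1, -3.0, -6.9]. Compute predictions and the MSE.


ŷ0 = (-1.2)·(3) + (-0.6)·(4) - 1.9 = -7.9
ŷ1 = (-1.2)·(-4) + (-0.6)·(5) - 1.9 = -0.1
ŷ2 = (-1.2)·(-2) + (-0.6)·(4) - 1.9 = -1.9
ŷ3 = (-1.2)·(5) + (-0.6)·(-1) - 1.9 = -7.3
errors² = [1.0, 0.04, 1.21, 0.16]
MSE = 2.4100/4 = 0.6025

0.6025


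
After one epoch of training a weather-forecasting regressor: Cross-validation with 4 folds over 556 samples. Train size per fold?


Fold size = 556/4 = 139
Training per fold = 556 - 139 = 417

417


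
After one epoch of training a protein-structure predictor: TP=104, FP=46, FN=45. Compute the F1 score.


Precision = 104/150 = 0.6933
Recall = 104/149 = 0.698
F1 = 2·P·R/(P+R) = 2·TP/(2·TP+FP+FN) = 208/(208+46+45) = 208/299 = 0.6957

0.6957


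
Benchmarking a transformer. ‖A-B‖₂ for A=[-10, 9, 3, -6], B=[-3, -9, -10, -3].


d = √((-10+ 3)² + (9+ 9)² + (3+ 10)² + (-6+ 3)²)
  = √(49 + 324 + 169 + 9)
  = √551 = 23.4734

23.4734


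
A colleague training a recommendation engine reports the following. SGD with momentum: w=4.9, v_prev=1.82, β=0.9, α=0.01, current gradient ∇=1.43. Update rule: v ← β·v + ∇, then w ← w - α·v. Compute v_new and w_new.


v_new = 0.9·1.82 + 1.43 = 1.638 + 1.43 = 3.068
w_new = 4.9 - 0.01·3.068 = 4.9 - 0.03068 = 4.86932

v_new=3.068, w_new=4.86932


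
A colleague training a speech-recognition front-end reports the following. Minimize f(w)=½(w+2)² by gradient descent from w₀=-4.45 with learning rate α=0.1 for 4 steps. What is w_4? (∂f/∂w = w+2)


step 1: grad = -4.45+2 = -2.45; w = -4.45 - 0.1·(-2.45) = -4.205
step 2: grad = -4.205+2 = -2.205; w = -4.205 - 0.1·(-2.205) = -3.9845
step 3: grad = -3.9845+2 = -1.9845; w = -3.9845 - 0.1·(-1.9845) = -3.78605
step 4: grad = -3.78605+2 = -1.78605; w = -3.78605 - 0.1·(-1.78605) = -3.607445

-3.607445


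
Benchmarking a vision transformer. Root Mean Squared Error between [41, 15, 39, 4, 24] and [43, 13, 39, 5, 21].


MSE = 18/5 = 3.6
RMSE = √(18/5) = 1.8974

1.8974


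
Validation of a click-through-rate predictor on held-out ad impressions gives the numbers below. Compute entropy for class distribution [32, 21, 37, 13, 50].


Probabilities: [32/153, 21/153, 37/153, 13/153, 50/153] ≈ [0.2092, 0.1373, 0.2418, 0.085, 0.3268]
H = -((32/153)·log₂(32/153) + (21/153)·log₂(21/153) + (37/153)·log₂(37/153) + (13/153)·log₂(13/153) + (50/153)·log₂(50/153))
  = 2.1902 bits

2.1902 bits


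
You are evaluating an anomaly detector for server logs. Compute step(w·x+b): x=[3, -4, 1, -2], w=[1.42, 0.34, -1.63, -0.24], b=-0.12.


z = (3)·(1.42) + (-4)·(0.34) + (1)·(-1.63) + (-2)·(-0.24) - 0.12
  = 1.63
step(z) = 1 (z≥0)

1


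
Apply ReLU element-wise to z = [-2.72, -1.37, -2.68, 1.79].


ReLU(-2.72) = max(0, -2.72) = 0.0
ReLU(-1.37) = max(0, -1.37) = 0.0
ReLU(-2.68) = max(0, -2.68) = 0.0
ReLU(1.79) = max(0, 1.79) = 1.79
result = [0.0, 0.0, 0.0, 1.79]

[0.0, 0.0, 0.0, 1.79]


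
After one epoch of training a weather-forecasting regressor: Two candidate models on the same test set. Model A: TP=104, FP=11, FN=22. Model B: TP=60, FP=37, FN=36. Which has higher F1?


Model A: P=104/115=0.9043, R=104/126=0.8254, F1=2PR/(P+R)=2TP/(2TP+FP+FN)=208/241=0.8631
Model B: P=60/97=0.6186, R=60/96=0.625, F1=2PR/(P+R)=2TP/(2TP+FP+FN)=120/193=0.6218
0.8631 > 0.6218 → Model A

Model A


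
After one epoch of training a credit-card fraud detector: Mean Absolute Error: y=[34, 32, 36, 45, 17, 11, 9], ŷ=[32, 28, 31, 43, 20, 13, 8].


Absolute errors: |34-32|=2, |32-28|=4, |36-31|=5, |45-43|=2, |17-20|=3, |11-13|=2, |9-8|=1
Sum = 19
MAE = 19/7 = 19/7

19/7


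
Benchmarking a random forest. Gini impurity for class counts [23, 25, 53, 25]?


Probabilities: [23/126, 25/126, 53/126, 25/126] ≈ [0.1825, 0.1984, 0.4206, 0.1984]
Σpᵢ² = (529 + 625 + 2809 + 625)/126² = 4588/15876
Gini = 1 - Σpᵢ² = 1 - 4588/15876 = 0.711

0.711


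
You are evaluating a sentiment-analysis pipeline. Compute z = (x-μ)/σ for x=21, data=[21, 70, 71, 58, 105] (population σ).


μ = 65, σ = 27.0037
z = (21 - 65)/27.0037 = -1.6294

-1.6294


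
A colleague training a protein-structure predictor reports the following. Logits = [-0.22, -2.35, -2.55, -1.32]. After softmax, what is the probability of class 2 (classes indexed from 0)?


Exponentials: e^-0.22=0.8025, e^-2.35=0.0954, e^-2.55=0.0781, e^-1.32=0.2671
Sum = 1.2431
Softmax = [0.6456, 0.0767, 0.0628, 0.2149]
p[2] = 0.0781/1.2431 = 0.0628

0.0628


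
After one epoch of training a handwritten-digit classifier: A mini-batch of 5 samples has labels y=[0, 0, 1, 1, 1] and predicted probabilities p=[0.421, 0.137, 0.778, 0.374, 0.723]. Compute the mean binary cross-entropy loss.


L[0] = -ln(1-0.421) = -ln(0.579) = 0.5465
L[1] = -ln(1-0.137) = -ln(0.863) = 0.1473
L[2] = -ln(0.778) = 0.251
L[3] = -ln(0.374) = 0.9835
L[4] = -ln(0.723) = 0.3243
mean = (0.5465 + 0.1473 + 0.251 + 0.9835 + 0.3243)/5 = 0.4505

0.4505


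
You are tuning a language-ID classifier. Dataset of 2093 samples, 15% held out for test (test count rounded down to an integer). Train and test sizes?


Test = ⌊2093·15/100⌋ = 313
Train = 2093 - 313 = 1780

Train: 1780, Test: 313


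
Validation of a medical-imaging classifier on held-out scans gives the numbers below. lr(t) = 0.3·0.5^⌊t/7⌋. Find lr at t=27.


n_drops = ⌊27/7⌋ = 3
lr = 0.3·0.5^3 = 0.3·0.125 = 0.0375

0.0375


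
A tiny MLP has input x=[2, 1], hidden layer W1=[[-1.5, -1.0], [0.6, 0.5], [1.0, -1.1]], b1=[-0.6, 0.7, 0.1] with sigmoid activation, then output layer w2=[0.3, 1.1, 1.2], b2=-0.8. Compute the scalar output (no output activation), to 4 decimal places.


z1[0] = (-1.5)·(2) + (-1.0)·(1) - 0.6 = -4.6
z1[1] = (0.6)·(2) + (0.5)·(1) + 0.7 = 2.4
z1[2] = (1.0)·(2) + (-1.1)·(1) + 0.1 = 1.0
h = sigmoid(z1) = [0.01, 0.9168, 0.7311]
output = (0.3)·(0.01) + (1.1)·(0.9168) + (1.2)·(0.7311) - 0.8 = 1.0888

1.0888


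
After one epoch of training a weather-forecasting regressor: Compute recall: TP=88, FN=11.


Recall = TP/(TP+FN)
= 88/(88+11)
= 88/99 = 88.89%

88.89%


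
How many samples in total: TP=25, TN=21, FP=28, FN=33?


Total = TP + TN + FP + FN
= 25 + 21 + 28 + 33
= 107
(Predicted positive: 53, predicted negative: 54)

107


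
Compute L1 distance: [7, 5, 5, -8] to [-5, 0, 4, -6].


d = |7+ 5| + |5-0| + |5-4| + |-8+ 6|
  = 12 + 5 + 1 + 2
  = 20

20


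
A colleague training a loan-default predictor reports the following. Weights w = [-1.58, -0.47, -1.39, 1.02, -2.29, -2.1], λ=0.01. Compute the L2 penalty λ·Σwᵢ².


‖w‖₂² = (-1.58)² + (-0.47)² + (-1.39)² + (1.02)² + (-2.29)² + (-2.1)²
     = 2.4964 + 0.2209 + 1.9321 + 1.0404 + 5.2441 + 4.41
     = 15.3439
λ·‖w‖₂² = 0.01·15.3439 = 0.153439

0.153439


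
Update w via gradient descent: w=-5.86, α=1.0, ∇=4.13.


w_new = w - α·∇
= -5.86 - 1.0·4.13
= -5.86 - 4.13
= -9.99

-9.99


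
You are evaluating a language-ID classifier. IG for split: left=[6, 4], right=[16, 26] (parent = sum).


Parent = [22, 30], H_parent = 0.9829
H_left = 0.971 (n=10), H_right = 0.9587 (n=42)
H_children = (10/52)·0.971 + (42/52)·0.9587 = 0.9611
IG = 0.9829 - 0.9611 = 0.0218

0.0218


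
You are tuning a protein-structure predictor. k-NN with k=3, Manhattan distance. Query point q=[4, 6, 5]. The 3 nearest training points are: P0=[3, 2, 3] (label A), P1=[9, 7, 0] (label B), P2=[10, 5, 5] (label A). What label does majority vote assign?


d(q,P0) = 7  (label A)
d(q,P1) = 11  (label B)
d(q,P2) = 7  (label A)
Votes: A=2, B=1
Majority → A

A


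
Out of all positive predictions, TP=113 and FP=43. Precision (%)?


Precision = TP/(TP+FP)
= 113/(113+43)
= 113/156 = 72.44%

72.44%


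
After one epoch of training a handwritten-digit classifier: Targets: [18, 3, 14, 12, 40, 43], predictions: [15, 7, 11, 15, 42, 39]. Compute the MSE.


Squared errors: (18-15)²=9, (3-7)²=16, (14-11)²=9, (12-15)²=9, (40-42)²=4, (43-39)²=16
Sum = 63
MSE = 63/6 = 21/2

21/2


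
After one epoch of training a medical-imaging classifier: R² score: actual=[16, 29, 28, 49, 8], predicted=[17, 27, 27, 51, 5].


ȳ = 26
SS_res = Σ(y-ŷ)² = 19
SS_tot = Σ(y-ȳ)² = 966
R² = 1 - SS_res/SS_tot = 1 - 0.0197 = 0.9803

0.9803


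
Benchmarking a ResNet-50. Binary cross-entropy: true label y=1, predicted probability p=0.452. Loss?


BCE = -[y·ln(p) + (1-y)·ln(1-p)]
= -1·ln(0.452) - 0
= -ln(0.452) = 0.7941

0.7941


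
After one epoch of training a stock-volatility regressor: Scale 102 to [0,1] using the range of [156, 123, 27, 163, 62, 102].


min=27, max=163
(102-27)/(163-27) = 75/136 = 0.5515

0.5515


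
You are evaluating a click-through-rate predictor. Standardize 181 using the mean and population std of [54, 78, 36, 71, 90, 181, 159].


μ = 95.5714, σ = 50.0596
z = (181 - 95.5714)/50.0596 = 1.7065

1.7065


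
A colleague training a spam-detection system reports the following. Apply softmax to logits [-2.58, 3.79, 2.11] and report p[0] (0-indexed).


Exponentials: e^-2.58=0.0758, e^3.79=44.2564, e^2.11=8.2482
Sum = 52.5804
Softmax = [0.0014, 0.8417, 0.1569]
p[0] = 0.0758/52.5804 = 0.0014

0.0014


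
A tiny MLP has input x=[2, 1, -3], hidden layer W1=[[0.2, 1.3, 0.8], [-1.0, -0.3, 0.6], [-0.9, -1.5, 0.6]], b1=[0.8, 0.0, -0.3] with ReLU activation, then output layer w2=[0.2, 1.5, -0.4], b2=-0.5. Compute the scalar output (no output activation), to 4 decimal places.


z1[0] = (0.2)·(2) + (1.3)·(1) + (0.8)·(-3) + 0.8 = 0.1
z1[1] = (-1.0)·(2) + (-0.3)·(1) + (0.6)·(-3) + 0.0 = -4.1
z1[2] = (-0.9)·(2) + (-1.5)·(1) + (0.6)·(-3) - 0.3 = -5.4
h = ReLU(z1) = [0.1, 0.0, 0.0]
output = (0.2)·(0.1) + (1.5)·(0.0) + (-0.4)·(0.0) - 0.5 = -0.48

-0.48


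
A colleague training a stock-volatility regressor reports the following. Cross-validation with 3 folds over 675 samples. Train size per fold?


Fold size = 675/3 = 225
Training per fold = 675 - 225 = 450

450


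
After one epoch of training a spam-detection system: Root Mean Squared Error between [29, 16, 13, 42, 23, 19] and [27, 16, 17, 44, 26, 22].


MSE = 42/6 = 7
RMSE = √(42/6) = 2.6458

2.6458


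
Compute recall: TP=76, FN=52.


Recall = TP/(TP+FN)
= 76/(76+52)
= 76/128 = 59.38%

59.38%


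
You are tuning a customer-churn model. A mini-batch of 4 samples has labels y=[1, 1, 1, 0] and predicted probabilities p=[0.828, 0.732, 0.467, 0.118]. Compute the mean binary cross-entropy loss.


L[0] = -ln(0.828) = 0.1887
L[1] = -ln(0.732) = 0.312
L[2] = -ln(0.467) = 0.7614
L[3] = -ln(1-0.118) = -ln(0.882) = 0.1256
mean = (0.1887 + 0.312 + 0.7614 + 0.1256)/4 = 0.3469

0.3469


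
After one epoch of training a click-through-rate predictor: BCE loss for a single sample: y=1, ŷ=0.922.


BCE = -[y·ln(p) + (1-y)·ln(1-p)]
= -1·ln(0.922) - 0
= -ln(0.922) = 0.0812

0.0812


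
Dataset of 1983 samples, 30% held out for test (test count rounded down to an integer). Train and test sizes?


Test = ⌊1983·30/100⌋ = 594
Train = 1983 - 594 = 1389

Train: 1389, Test: 594


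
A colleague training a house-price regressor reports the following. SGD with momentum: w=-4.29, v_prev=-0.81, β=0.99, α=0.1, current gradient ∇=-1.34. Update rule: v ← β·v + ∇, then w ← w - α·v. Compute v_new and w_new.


v_new = 0.99·-0.81 - 1.34 = -0.8019 - 1.34 = -2.1419
w_new = -4.29 - 0.1·-2.1419 = -4.29 + 0.21419 = -4.07581

v_new=-2.1419, w_new=-4.07581


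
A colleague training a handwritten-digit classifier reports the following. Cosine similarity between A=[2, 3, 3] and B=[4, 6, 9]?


A·B = 2·4 + 3·6 + 3·9 = 53
‖A‖ = √22 = 4.6904, ‖B‖ = √133 = 11.5326
cos = 53/(√22·√133) = 53/√2926 = 0.9798

0.9798


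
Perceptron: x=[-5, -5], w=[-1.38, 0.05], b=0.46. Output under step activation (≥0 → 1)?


z = (-5)·(-1.38) + (-5)·(0.05) + 0.46
  = 7.11
step(z) = 1 (z≥0)

1


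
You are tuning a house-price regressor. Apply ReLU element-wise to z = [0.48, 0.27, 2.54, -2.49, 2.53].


ReLU(0.48) = max(0, 0.48) = 0.48
ReLU(0.27) = max(0, 0.27) = 0.27
ReLU(2.54) = max(0, 2.54) = 2.54
ReLU(-2.49) = max(0, -2.49) = 0.0
ReLU(2.53) = max(0, 2.53) = 2.53
result = [0.48, 0.27, 2.54, 0.0, 2.53]

[0.48, 0.27, 2.54, 0.0, 2.53]


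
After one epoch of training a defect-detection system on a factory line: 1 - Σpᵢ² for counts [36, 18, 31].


Probabilities: [36/85, 18/85, 31/85] ≈ [0.4235, 0.2118, 0.3647]
Σpᵢ² = (1296 + 324 + 961)/85² = 2581/7225
Gini = 1 - Σpᵢ² = 1 - 2581/7225 = 0.6428

0.6428


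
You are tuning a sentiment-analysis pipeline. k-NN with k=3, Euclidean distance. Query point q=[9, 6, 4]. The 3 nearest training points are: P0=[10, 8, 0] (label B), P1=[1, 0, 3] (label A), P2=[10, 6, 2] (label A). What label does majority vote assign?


d(q,P0) = 4.5826  (label B)
d(q,P1) = 10.0499  (label A)
d(q,P2) = 2.2361  (label A)
Votes: A=2, B=1
Majority → A

A


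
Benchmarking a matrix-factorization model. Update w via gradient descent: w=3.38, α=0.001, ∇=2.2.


w_new = w - α·∇
= 3.38 - 0.001·2.2
= 3.38 - 0.0022
= 3.3778

3.3778


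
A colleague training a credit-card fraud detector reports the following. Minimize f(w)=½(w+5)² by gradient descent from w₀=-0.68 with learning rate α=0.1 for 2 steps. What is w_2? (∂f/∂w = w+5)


step 1: grad = -0.68+5 = 4.32; w = -0.68 - 0.1·(4.32) = -1.112
step 2: grad = -1.112+5 = 3.888; w = -1.112 - 0.1·(3.888) = -1.5008

-1.5008


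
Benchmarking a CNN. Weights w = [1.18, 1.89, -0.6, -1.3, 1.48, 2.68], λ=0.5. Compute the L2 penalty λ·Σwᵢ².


‖w‖₂² = (1.18)² + (1.89)² + (-0.6)² + (-1.3)² + (1.48)² + (2.68)²
     = 1.3924 + 3.5721 + 0.36 + 1.69 + 2.1904 + 7.1824
     = 16.3873
λ·‖w‖₂² = 0.5·16.3873 = 8.19365

8.19365


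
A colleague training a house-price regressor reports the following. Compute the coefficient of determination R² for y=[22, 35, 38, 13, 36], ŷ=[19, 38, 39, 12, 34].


ȳ = 28.8
SS_res = Σ(y-ŷ)² = 24
SS_tot = Σ(y-ȳ)² = 470.8
R² = 1 - SS_res/SS_tot = 1 - 0.051 = 0.949

0.949


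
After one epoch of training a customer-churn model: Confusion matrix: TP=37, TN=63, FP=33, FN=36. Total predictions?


Total = TP + TN + FP + FN
= 37 + 63 + 33 + 36
= 169
(Predicted positive: 70, predicted negative: 99)

169


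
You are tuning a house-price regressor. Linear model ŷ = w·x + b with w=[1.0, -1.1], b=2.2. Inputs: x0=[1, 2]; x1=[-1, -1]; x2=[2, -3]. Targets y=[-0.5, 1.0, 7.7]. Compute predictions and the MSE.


ŷ0 = (1.0)·(1) + (-1.1)·(2) + 2.2 = 1.0
ŷ1 = (1.0)·(-1) + (-1.1)·(-1) + 2.2 = 2.3
ŷ2 = (1.0)·(2) + (-1.1)·(-3) + 2.2 = 7.5
errors² = [2.25, 1.69, 0.04]
MSE = 3.9800/3 = 1.3267

1.3267


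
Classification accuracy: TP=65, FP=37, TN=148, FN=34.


Accuracy = (TP+TN)/(TP+TN+FP+FN)
= (65+148)/(284)
= 213/284 = 75.0%

75.0%


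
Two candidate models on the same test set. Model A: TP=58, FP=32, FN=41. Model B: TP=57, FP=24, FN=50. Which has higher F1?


Model A: P=58/90=0.6444, R=58/99=0.5859, F1=2PR/(P+R)=2TP/(2TP+FP+FN)=116/189=0.6138
Model B: P=57/81=0.7037, R=57/107=0.5327, F1=2PR/(P+R)=2TP/(2TP+FP+FN)=114/188=0.6064
0.6138 > 0.6064 → Model A

Model A


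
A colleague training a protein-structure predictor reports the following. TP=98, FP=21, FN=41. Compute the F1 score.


Precision = 98/119 = 0.8235
Recall = 98/139 = 0.705
F1 = 2·P·R/(P+R) = 2·TP/(2·TP+FP+FN) = 196/(196+21+41) = 196/258 = 0.7597

0.7597


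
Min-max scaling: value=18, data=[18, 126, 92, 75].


min=18, max=126
(18-18)/(126-18) = 0/108 = 0.0

0.0


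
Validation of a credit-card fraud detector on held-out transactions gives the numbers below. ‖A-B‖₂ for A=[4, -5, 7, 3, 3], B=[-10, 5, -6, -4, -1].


d = √((4+ 10)² + (-5-5)² + (7+ 6)² + (3+ 4)² + (3+ 1)²)
  = √(196 + 100 + 169 + 49 + 16)
  = √530 = 23.0217

23.0217


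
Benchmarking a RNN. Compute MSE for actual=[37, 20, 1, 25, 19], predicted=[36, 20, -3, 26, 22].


Squared errors: (37-36)²=1, (20-20)²=0, (1+ 3)²=16, (25-26)²=1, (19-22)²=9
Sum = 27
MSE = 27/5 = 27/5

27/5


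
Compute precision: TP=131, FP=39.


Precision = TP/(TP+FP)
= 131/(131+39)
= 131/170 = 77.06%

77.06%


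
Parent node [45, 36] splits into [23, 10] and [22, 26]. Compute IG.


Parent = [45, 36], H_parent = 0.9911
H_left = 0.885 (n=33), H_right = 0.995 (n=48)
H_children = (33/81)·0.885 + (48/81)·0.995 = 0.9502
IG = 0.9911 - 0.9502 = 0.0409

0.0409


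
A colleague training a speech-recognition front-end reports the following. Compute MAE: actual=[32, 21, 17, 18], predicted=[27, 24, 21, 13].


Absolute errors: |32-27|=5, |21-24|=3, |17-21|=4, |18-13|=5
Sum = 17
MAE = 17/4 = 17/4

17/4


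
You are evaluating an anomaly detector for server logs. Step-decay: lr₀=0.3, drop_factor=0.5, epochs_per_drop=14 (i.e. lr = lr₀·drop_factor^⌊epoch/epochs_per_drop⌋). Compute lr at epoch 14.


n_drops = ⌊14/14⌋ = 1
lr = 0.3·0.5^1 = 0.3·0.5 = 0.15

0.15


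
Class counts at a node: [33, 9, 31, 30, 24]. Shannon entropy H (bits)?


Probabilities: [33/127, 9/127, 31/127, 30/127, 24/127] ≈ [0.2598, 0.0709, 0.2441, 0.2362, 0.189]
H = -((33/127)·log₂(33/127) + (9/127)·log₂(9/127) + (31/127)·log₂(31/127) + (30/127)·log₂(30/127) + (24/127)·log₂(24/127))
  = 2.2184 bits

2.2184 bits


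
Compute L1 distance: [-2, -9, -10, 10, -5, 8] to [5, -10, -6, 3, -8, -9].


d = |-2-5| + |-9+ 10| + |-10+ 6| + |10-3| + |-5+ 8| + |8+ 9|
  = 7 + 1 + 4 + 7 + 3 + 17
  = 39

39


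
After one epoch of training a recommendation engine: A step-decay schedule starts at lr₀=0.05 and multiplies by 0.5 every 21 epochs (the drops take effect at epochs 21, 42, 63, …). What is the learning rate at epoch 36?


n_drops = ⌊36/21⌋ = 1
lr = 0.05·0.5^1 = 0.05·0.5 = 0.025

0.025


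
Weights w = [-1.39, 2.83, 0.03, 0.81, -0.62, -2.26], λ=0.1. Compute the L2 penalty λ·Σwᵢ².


‖w‖₂² = (-1.39)² + (2.83)² + (0.03)² + (0.81)² + (-0.62)² + (-2.26)²
     = 1.9321 + 8.0089 + 0.0009 + 0.6561 + 0.3844 + 5.1076
     = 16.09
λ·‖w‖₂² = 0.1·16.09 = 1.609

1.609


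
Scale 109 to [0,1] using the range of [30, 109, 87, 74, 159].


min=30, max=159
(109-30)/(159-30) = 79/129 = 0.6124

0.6124


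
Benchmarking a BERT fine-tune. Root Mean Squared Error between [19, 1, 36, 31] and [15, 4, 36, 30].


MSE = 26/4 = 6.5
RMSE = √(26/4) = 2.5495

2.5495


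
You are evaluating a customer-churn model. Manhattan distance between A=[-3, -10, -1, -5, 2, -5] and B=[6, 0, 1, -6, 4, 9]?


d = |-3-6| + |-10-0| + |-1-1| + |-5+ 6| + |2-4| + |-5-9|
  = 9 + 10 + 2 + 1 + 2 + 14
  = 38

38


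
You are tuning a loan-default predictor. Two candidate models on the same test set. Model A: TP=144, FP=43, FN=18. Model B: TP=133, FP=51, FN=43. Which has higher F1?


Model A: P=144/187=0.7701, R=144/162=0.8889, F1=2PR/(P+R)=2TP/(2TP+FP+FN)=288/349=0.8252
Model B: P=133/184=0.7228, R=133/176=0.7557, F1=2PR/(P+R)=2TP/(2TP+FP+FN)=266/360=0.7389
0.8252 > 0.7389 → Model A

Model A


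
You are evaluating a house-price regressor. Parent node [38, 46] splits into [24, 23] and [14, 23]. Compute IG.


Parent = [38, 46], H_parent = 0.9934
H_left = 0.9997 (n=47), H_right = 0.9569 (n=37)
H_children = (47/84)·0.9997 + (37/84)·0.9569 = 0.9808
IG = 0.9934 - 0.9808 = 0.0126

0.0126


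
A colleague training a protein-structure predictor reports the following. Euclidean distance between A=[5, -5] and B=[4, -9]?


d = √((5-4)² + (-5+ 9)²)
  = √(1 + 16)
  = √17 = 4.1231

4.1231


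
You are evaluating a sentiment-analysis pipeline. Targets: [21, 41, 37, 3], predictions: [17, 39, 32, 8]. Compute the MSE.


Squared errors: (21-17)²=16, (41-39)²=4, (37-32)²=25, (3-8)²=25
Sum = 70
MSE = 70/4 = 35/2

35/2


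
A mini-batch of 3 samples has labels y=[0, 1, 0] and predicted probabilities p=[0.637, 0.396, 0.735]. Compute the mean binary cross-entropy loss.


L[0] = -ln(1-0.637) = -ln(0.363) = 1.0134
L[1] = -ln(0.396) = 0.9263
L[2] = -ln(1-0.735) = -ln(0.265) = 1.328
mean = (1.0134 + 0.9263 + 1.328)/3 = 1.0892

1.0892


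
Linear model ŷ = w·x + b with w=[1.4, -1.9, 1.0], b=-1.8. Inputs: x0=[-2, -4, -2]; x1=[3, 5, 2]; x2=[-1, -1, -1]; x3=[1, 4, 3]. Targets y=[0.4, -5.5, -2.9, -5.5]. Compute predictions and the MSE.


ŷ0 = (1.4)·(-2) + (-1.9)·(-4) + (1.0)·(-2) - 1.8 = 1.0
ŷ1 = (1.4)·(3) + (-1.9)·(5) + (1.0)·(2) - 1.8 = -5.1
ŷ2 = (1.4)·(-1) + (-1.9)·(-1) + (1.0)·(-1) - 1.8 = -2.3
ŷ3 = (1.4)·(1) + (-1.9)·(4) + (1.0)·(3) - 1.8 = -5.0
errors² = [0.36, 0.16, 0.36, 0.25]
MSE = 1.1300/4 = 0.2825

0.2825


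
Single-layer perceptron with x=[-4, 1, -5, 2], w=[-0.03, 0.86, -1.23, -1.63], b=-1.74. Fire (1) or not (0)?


z = (-4)·(-0.03) + (1)·(0.86) + (-5)·(-1.23) + (2)·(-1.63) - 1.74
  = 2.13
step(z) = 1 (z≥0)

1


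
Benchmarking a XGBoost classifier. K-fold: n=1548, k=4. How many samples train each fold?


Fold size = 1548/4 = 387
Training per fold = 1548 - 387 = 1161

1161


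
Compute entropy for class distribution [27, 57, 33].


Probabilities: [27/117, 57/117, 33/117] ≈ [0.2308, 0.4872, 0.2821]
H = -((27/117)·log₂(27/117) + (57/117)·log₂(57/117) + (33/117)·log₂(33/117))
  = 1.5086 bits

1.5086 bits


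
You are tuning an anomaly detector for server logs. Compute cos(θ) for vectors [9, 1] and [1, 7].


A·B = 9·1 + 1·7 = 16
‖A‖ = √82 = 9.0554, ‖B‖ = √50 = 7.0711
cos = 16/(√82·√50) = 16/√4100 = 0.2499

0.2499


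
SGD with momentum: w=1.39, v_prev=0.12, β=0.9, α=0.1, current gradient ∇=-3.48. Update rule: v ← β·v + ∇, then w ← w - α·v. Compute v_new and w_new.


v_new = 0.9·0.12 - 3.48 = 0.108 - 3.48 = -3.372
w_new = 1.39 - 0.1·-3.372 = 1.39 + 0.3372 = 1.7272

v_new=-3.372, w_new=1.7272


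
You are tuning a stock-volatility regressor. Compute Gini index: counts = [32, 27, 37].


Probabilities: [32/96, 27/96, 37/96] ≈ [0.3333, 0.2812, 0.3854]
Σpᵢ² = (1024 + 729 + 1369)/96² = 3122/9216
Gini = 1 - Σpᵢ² = 1 - 3122/9216 = 0.6612

0.6612


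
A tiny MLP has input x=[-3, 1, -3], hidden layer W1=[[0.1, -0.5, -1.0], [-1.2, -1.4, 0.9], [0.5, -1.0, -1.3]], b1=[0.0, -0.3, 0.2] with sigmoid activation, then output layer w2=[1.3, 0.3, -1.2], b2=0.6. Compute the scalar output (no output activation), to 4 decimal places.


z1[0] = (0.1)·(-3) + (-0.5)·(1) + (-1.0)·(-3) + 0.0 = 2.2
z1[1] = (-1.2)·(-3) + (-1.4)·(1) + (0.9)·(-3) - 0.3 = -0.8
z1[2] = (0.5)·(-3) + (-1.0)·(1) + (-1.3)·(-3) + 0.2 = 1.6
h = sigmoid(z1) = [0.9002, 0.31, 0.832]
output = (1.3)·(0.9002) + (0.3)·(0.31) + (-1.2)·(0.832) + 0.6 = 0.8649

0.8649


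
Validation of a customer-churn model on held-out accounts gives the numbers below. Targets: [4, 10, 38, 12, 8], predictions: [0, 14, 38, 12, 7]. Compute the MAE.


Absolute errors: |4-0|=4, |10-14|=4, |38-38|=0, |12-12|=0, |8-7|=1
Sum = 9
MAE = 9/5 = 9/5

9/5


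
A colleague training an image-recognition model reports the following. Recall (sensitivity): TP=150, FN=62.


Recall = TP/(TP+FN)
= 150/(150+62)
= 150/212 = 70.75%

70.75%


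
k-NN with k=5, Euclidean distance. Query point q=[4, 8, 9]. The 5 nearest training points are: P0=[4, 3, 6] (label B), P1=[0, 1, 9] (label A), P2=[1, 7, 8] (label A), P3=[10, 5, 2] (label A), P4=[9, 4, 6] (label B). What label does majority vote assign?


d(q,P0) = 5.831  (label B)
d(q,P1) = 8.0623  (label A)
d(q,P2) = 3.3166  (label A)
d(q,P3) = 9.6954  (label A)
d(q,P4) = 7.0711  (label B)
Votes: A=3, B=2
Majority → A

A


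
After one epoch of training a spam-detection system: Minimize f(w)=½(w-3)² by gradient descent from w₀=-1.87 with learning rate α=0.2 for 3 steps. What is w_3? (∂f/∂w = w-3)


step 1: grad = -1.87-3 = -4.87; w = -1.87 - 0.2·(-4.87) = -0.896
step 2: grad = -0.896-3 = -3.896; w = -0.896 - 0.2·(-3.896) = -0.1168
step 3: grad = -0.1168-3 = -3.1168; w = -0.1168 - 0.2·(-3.1168) = 0.50656

0.50656


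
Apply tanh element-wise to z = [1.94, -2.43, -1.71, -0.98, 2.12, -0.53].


tanh(1.94) = 0.9595
tanh(-2.43) = -0.9846
tanh(-1.71) = -0.9366
tanh(-0.98) = -0.7531
tanh(2.12) = 0.9716
tanh(-0.53) = -0.4854
result = [0.9595, -0.9846, -0.9366, -0.7531, 0.9716, -0.4854]

[0.9595, -0.9846, -0.9366, -0.7531, 0.9716, -0.4854]


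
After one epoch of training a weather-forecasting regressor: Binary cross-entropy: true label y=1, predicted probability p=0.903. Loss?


BCE = -[y·ln(p) + (1-y)·ln(1-p)]
= -1·ln(0.903) - 0
= -ln(0.903) = 0.102

0.102


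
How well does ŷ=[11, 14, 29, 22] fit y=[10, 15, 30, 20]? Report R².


ȳ = 18.75
SS_res = Σ(y-ŷ)² = 7
SS_tot = Σ(y-ȳ)² = 218.75
R² = 1 - SS_res/SS_tot = 1 - 0.032 = 0.968

0.968


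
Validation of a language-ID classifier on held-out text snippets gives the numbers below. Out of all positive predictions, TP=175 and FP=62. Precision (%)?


Precision = TP/(TP+FP)
= 175/(175+62)
= 175/237 = 73.84%

73.84%


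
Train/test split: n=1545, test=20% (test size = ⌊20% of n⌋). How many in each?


Test = ⌊1545·20/100⌋ = 309
Train = 1545 - 309 = 1236

Train: 1236, Test: 309


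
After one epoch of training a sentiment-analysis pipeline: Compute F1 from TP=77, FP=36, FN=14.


Precision = 77/113 = 0.6814
Recall = 77/91 = 0.8462
F1 = 2·P·R/(P+R) = 2·TP/(2·TP+FP+FN) = 154/(154+36+14) = 154/204 = 0.7549

0.7549


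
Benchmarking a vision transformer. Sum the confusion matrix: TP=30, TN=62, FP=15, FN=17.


Total = TP + TN + FP + FN
= 30 + 62 + 15 + 17
= 124
(Predicted positive: 45, predicted negative: 79)

124


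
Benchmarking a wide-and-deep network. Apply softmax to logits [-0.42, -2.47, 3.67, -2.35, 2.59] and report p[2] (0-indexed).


Exponentials: e^-0.42=0.657, e^-2.47=0.0846, e^3.67=39.2519, e^-2.35=0.0954, e^2.59=13.3298
Sum = 53.4187
Softmax = [0.0123, 0.0016, 0.7348, 0.0018, 0.2495]
p[2] = 39.2519/53.4187 = 0.7348

0.7348


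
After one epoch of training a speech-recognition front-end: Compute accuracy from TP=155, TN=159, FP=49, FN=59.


Accuracy = (TP+TN)/(TP+TN+FP+FN)
= (155+159)/(422)
= 314/422 = 74.41%

74.41%


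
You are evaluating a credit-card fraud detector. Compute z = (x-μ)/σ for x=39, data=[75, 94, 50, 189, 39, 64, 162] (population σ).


μ = 96.1429, σ = 53.2365
z = (39 - 96.1429)/53.2365 = -1.0734

-1.0734


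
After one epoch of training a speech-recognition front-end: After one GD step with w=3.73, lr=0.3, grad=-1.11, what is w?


w_new = w - α·∇
= 3.73 - 0.3·-1.11
= 3.73 + 0.333
= 4.063

4.063


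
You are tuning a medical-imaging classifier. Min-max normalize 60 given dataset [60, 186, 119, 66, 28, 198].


min=28, max=198
(60-28)/(198-28) = 32/170 = 0.1882

0.1882


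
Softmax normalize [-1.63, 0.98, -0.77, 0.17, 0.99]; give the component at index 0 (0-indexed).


Exponentials: e^-1.63=0.1959, e^0.98=2.6645, e^-0.77=0.463, e^0.17=1.1853, e^0.99=2.6912
Sum = 7.1999
Softmax = [0.0272, 0.3701, 0.0643, 0.1646, 0.3738]
p[0] = 0.1959/7.1999 = 0.0272

0.0272


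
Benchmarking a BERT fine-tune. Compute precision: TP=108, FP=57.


Precision = TP/(TP+FP)
= 108/(108+57)
= 108/165 = 65.45%

65.45%


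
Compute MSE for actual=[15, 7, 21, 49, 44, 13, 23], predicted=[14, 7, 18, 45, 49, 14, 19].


Squared errors: (15-14)²=1, (7-7)²=0, (21-18)²=9, (49-45)²=16, (44-49)²=25, (13-14)²=1, (23-19)²=16
Sum = 68
MSE = 68/7 = 68/7

68/7


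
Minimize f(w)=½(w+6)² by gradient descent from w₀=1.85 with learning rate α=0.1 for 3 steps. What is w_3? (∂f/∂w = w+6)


step 1: grad = 1.85+6 = 7.85; w = 1.85 - 0.1·(7.85) = 1.065
step 2: grad = 1.065+6 = 7.065; w = 1.065 - 0.1·(7.065) = 0.3585
step 3: grad = 0.3585+6 = 6.3585; w = 0.3585 - 0.1·(6.3585) = -0.27735

-0.27735


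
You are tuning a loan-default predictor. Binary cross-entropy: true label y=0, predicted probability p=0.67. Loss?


BCE = -[y·ln(p) + (1-y)·ln(1-p)]
= -0 - 1·ln(1-0.67)
= -ln(0.33) = 1.1087

1.1087


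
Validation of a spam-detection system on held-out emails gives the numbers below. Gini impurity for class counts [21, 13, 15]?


Probabilities: [21/49, 13/49, 15/49] ≈ [0.4286, 0.2653, 0.3061]
Σpᵢ² = (441 + 169 + 225)/49² = 835/2401
Gini = 1 - Σpᵢ² = 1 - 835/2401 = 0.6522

0.6522


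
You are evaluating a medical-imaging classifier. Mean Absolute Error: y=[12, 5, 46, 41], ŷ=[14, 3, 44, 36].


Absolute errors: |12-14|=2, |5-3|=2, |46-44|=2, |41-36|=5
Sum = 11
MAE = 11/4 = 11/4

11/4


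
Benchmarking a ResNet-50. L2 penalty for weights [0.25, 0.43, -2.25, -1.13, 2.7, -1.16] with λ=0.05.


‖w‖₂² = (0.25)² + (0.43)² + (-2.25)² + (-1.13)² + (2.7)² + (-1.16)²
     = 0.0625 + 0.1849 + 5.0625 + 1.2769 + 7.29 + 1.3456
     = 15.2224
λ·‖w‖₂² = 0.05·15.2224 = 0.76112

0.76112


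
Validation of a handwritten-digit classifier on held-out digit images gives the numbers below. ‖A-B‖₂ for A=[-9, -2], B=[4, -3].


d = √((-9-4)² + (-2+ 3)²)
  = √(169 + 1)
  = √170 = 13.0384

13.0384


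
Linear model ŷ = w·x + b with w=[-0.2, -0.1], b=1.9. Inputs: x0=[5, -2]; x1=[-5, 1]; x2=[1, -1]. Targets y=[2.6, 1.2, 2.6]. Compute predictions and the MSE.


ŷ0 = (-0.2)·(5) + (-0.1)·(-2) + 1.9 = 1.1
ŷ1 = (-0.2)·(-5) + (-0.1)·(1) + 1.9 = 2.8
ŷ2 = (-0.2)·(1) + (-0.1)·(-1) + 1.9 = 1.8
errors² = [2.25, 2.56, 0.64]
MSE = 5.4500/3 = 1.8167

1.8167


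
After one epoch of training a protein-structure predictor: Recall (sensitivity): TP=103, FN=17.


Recall = TP/(TP+FN)
= 103/(103+17)
= 103/120 = 85.83%

85.83%


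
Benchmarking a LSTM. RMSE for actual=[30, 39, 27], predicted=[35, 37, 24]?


MSE = 38/3 = 12.6667
RMSE = √(38/3) = 3.559

3.559


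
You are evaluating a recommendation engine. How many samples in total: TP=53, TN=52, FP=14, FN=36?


Total = TP + TN + FP + FN
= 53 + 52 + 14 + 36
= 155
(Predicted positive: 67, predicted negative: 88)

155
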